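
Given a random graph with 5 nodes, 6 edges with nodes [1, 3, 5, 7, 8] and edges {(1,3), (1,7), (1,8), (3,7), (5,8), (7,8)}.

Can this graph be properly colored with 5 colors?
A valid 5-coloring: color 1: [1, 5]; color 2: [7]; color 3: [3, 8].
(χ(G) = 3 ≤ 5.)

Yes, G is 5-colorable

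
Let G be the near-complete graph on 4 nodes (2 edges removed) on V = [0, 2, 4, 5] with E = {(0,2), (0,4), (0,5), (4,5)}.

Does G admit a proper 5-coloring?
A valid 5-coloring: color 1: [0]; color 2: [2, 4]; color 3: [5].
(χ(G) = 3 ≤ 5.)

Yes, G is 5-colorable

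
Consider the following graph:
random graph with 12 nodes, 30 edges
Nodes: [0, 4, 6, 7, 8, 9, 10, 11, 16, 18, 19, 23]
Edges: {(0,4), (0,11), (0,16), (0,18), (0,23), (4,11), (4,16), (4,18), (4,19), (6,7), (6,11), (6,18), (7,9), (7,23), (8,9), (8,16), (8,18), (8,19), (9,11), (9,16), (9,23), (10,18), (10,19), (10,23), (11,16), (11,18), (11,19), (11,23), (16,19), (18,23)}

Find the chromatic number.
Clique number ω(G) = 4 (lower bound: χ ≥ ω).
The clique on [0, 4, 11, 16] has size 4, forcing χ ≥ 4, and the coloring below uses 4 colors, so χ(G) = 4.
A valid 4-coloring: color 1: [7, 8, 10, 11]; color 2: [16, 18]; color 3: [4, 6, 23]; color 4: [0, 9, 19].

χ(G) = 4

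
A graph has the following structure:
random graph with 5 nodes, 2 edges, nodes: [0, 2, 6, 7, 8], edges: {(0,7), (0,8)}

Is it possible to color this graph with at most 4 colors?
Yes, G is 4-colorable

A valid 4-coloring: color 1: [0, 2, 6]; color 2: [7, 8].
(χ(G) = 2 ≤ 4.)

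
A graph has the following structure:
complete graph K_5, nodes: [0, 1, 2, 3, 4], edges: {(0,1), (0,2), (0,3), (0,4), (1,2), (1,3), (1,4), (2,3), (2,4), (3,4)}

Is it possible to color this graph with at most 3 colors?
The clique on vertices [0, 1, 2, 3, 4] has size 5 > 3, so it alone needs 5 colors.

No, G is not 3-colorable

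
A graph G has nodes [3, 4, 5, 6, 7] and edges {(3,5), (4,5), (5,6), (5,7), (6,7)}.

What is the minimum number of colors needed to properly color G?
Clique number ω(G) = 3 (lower bound: χ ≥ ω).
The clique on [5, 6, 7] has size 3, forcing χ ≥ 3, and the coloring below uses 3 colors, so χ(G) = 3.
A valid 3-coloring: color 1: [5]; color 2: [3, 4, 7]; color 3: [6].

χ(G) = 3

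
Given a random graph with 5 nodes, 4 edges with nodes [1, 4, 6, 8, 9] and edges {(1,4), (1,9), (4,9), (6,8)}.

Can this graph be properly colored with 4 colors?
Yes, G is 4-colorable

A valid 4-coloring: color 1: [1, 6]; color 2: [8, 9]; color 3: [4].
(χ(G) = 3 ≤ 4.)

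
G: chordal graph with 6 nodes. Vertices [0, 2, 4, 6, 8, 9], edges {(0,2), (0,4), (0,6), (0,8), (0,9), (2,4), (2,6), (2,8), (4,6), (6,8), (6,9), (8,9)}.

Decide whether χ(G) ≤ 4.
A valid 4-coloring: color 1: [6]; color 2: [0]; color 3: [2, 9]; color 4: [4, 8].
(χ(G) = 4 ≤ 4.)

Yes, G is 4-colorable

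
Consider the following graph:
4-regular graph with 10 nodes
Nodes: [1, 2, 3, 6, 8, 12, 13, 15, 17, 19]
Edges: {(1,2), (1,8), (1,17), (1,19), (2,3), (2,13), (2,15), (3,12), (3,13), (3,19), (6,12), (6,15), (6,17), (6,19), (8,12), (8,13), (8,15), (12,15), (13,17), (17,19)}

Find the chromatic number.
χ(G) = 4

Clique number ω(G) = 3 (lower bound: χ ≥ ω).
Suppose a proper 3-coloring c exists. The clique [1, 17, 19] takes 3 distinct colors; by symmetry let c(1) = 1, c(17) = 2, c(19) = 3.
- Vertex 6: neighbors [17, 19] already have colors [2, 3] ⇒ c(6) = 1.
- Vertex 2: neighbors [1] already have colors [1]; try each remaining color.
- Case c(2) = 2:
  - Vertex 3: neighbors [2, 19] already have colors [2, 3] ⇒ c(3) = 1.
  - Vertex 15: neighbors [6, 2] already have colors [1, 2] ⇒ c(15) = 3.
  - Vertex 8: neighbors [1, 15] already have colors [1, 3] ⇒ c(8) = 2.
  - Vertex 12: neighbors [3, 8, 15] already have colors [1, 2, 3] — all 3 colors blocked. Contradiction.
- Case c(2) = 3:
  - Vertex 13: neighbors [17, 2] already have colors [2, 3] ⇒ c(13) = 1.
  - Vertex 15: neighbors [6, 2] already have colors [1, 3] ⇒ c(15) = 2.
  - Vertex 12: neighbors [6, 15] already have colors [1, 2] ⇒ c(12) = 3.
  - Vertex 8: neighbors [1, 15, 12] already have colors [1, 2, 3] — all 3 colors blocked. Contradiction.
Every case ends in a contradiction, so G has no proper 3-coloring (χ ≥ 4).
The coloring below uses 4 colors, so χ(G) = 4.
A valid 4-coloring: color 1: [1, 3, 6]; color 2: [13, 15, 19]; color 3: [2, 8, 17]; color 4: [12].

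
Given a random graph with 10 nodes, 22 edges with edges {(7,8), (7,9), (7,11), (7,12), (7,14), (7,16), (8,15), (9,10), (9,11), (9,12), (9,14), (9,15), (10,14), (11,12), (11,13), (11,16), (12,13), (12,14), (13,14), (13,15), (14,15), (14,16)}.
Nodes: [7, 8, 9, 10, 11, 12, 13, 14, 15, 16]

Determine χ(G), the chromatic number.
χ(G) = 4

Clique number ω(G) = 4 (lower bound: χ ≥ ω).
The clique on [7, 9, 11, 12] has size 4, forcing χ ≥ 4, and the coloring below uses 4 colors, so χ(G) = 4.
A valid 4-coloring: color 1: [8, 11, 14]; color 2: [7, 10, 15]; color 3: [9, 13, 16]; color 4: [12].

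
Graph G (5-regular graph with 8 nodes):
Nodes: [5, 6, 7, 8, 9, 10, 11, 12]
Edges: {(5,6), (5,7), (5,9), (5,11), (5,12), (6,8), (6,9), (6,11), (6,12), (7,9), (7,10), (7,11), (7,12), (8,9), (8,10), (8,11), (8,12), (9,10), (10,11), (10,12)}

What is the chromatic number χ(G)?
χ(G) = 4

Clique number ω(G) = 3 (lower bound: χ ≥ ω).
Odd cycle [5, 7, 10, 8, 6] needs 3 colors (χ ≥ 3).
Vertex 9 is adjacent to every vertex of [5, 6, 7, 8, 10], which already need 3 colors among themselves, so 9 needs a new color (χ ≥ 4).
The coloring below uses 4 colors, so χ(G) = 4.
A valid 4-coloring: color 1: [9, 11, 12]; color 2: [5, 8]; color 3: [6, 10]; color 4: [7].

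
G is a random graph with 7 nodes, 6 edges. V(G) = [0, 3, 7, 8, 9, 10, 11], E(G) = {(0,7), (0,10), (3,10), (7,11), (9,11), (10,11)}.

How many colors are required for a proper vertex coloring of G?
Clique number ω(G) = 2 (lower bound: χ ≥ ω).
The graph is bipartite (no odd cycle), so 2 colors suffice: χ(G) = 2.
A valid 2-coloring: color 1: [0, 3, 8, 11]; color 2: [7, 9, 10].

χ(G) = 2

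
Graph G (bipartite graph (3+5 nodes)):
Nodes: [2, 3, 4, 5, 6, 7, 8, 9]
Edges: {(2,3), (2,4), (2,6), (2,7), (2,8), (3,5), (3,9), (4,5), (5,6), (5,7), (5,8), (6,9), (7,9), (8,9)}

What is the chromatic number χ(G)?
Clique number ω(G) = 2 (lower bound: χ ≥ ω).
The graph is bipartite (no odd cycle), so 2 colors suffice: χ(G) = 2.
A valid 2-coloring: color 1: [2, 5, 9]; color 2: [3, 4, 6, 7, 8].

χ(G) = 2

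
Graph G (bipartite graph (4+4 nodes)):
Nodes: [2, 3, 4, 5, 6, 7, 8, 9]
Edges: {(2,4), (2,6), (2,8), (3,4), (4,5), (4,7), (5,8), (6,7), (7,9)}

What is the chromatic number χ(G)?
Clique number ω(G) = 2 (lower bound: χ ≥ ω).
The graph is bipartite (no odd cycle), so 2 colors suffice: χ(G) = 2.
A valid 2-coloring: color 1: [4, 6, 8, 9]; color 2: [2, 3, 5, 7].

χ(G) = 2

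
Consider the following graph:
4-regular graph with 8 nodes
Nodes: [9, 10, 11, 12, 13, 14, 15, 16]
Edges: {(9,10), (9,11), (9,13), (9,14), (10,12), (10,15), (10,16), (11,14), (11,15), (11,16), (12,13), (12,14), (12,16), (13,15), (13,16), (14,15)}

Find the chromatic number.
Clique number ω(G) = 3 (lower bound: χ ≥ ω).
The clique on [10, 12, 16] has size 3, forcing χ ≥ 3, and the coloring below uses 3 colors, so χ(G) = 3.
A valid 3-coloring: color 1: [10, 11, 13]; color 2: [14, 16]; color 3: [9, 12, 15].

χ(G) = 3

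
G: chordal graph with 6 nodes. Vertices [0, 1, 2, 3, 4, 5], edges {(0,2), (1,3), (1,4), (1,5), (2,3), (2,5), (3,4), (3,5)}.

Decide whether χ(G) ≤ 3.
A valid 3-coloring: color 1: [0, 3]; color 2: [4, 5]; color 3: [1, 2].
(χ(G) = 3 ≤ 3.)

Yes, G is 3-colorable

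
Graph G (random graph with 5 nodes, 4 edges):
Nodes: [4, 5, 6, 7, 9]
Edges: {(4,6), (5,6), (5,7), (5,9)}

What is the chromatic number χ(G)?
χ(G) = 2

Clique number ω(G) = 2 (lower bound: χ ≥ ω).
The graph is bipartite (no odd cycle), so 2 colors suffice: χ(G) = 2.
A valid 2-coloring: color 1: [4, 5]; color 2: [6, 7, 9].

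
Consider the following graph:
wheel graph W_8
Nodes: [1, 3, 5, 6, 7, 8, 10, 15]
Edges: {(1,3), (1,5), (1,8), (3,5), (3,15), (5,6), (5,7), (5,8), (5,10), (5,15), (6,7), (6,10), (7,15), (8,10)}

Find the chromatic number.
χ(G) = 4

Clique number ω(G) = 3 (lower bound: χ ≥ ω).
Odd cycle [15, 3, 1, 8, 10, 6, 7] needs 3 colors (χ ≥ 3).
Vertex 5 is adjacent to every vertex of [1, 3, 6, 7, 8, 10, 15], which already need 3 colors among themselves, so 5 needs a new color (χ ≥ 4).
The coloring below uses 4 colors, so χ(G) = 4.
A valid 4-coloring: color 1: [5]; color 2: [1, 6, 15]; color 3: [3, 7, 8]; color 4: [10].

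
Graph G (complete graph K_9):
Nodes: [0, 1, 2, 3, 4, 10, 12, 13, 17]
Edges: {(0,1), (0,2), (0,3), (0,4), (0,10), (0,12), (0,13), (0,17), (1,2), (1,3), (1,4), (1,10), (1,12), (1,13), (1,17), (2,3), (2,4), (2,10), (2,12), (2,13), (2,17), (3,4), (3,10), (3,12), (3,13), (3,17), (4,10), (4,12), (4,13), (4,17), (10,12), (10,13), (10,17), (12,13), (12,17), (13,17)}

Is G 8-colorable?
The clique on vertices [0, 1, 2, 3, 4, 10, 12, 13, 17] has size 9 > 8, so it alone needs 9 colors.

No, G is not 8-colorable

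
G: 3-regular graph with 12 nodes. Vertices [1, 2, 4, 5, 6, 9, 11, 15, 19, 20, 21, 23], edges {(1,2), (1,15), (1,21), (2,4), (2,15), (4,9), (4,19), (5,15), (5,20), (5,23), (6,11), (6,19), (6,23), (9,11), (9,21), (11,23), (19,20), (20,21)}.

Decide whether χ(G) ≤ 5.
A valid 5-coloring: color 1: [2, 5, 9, 19]; color 2: [4, 11, 15, 21]; color 3: [1, 6, 20]; color 4: [23].
(χ(G) = 3 ≤ 5.)

Yes, G is 5-colorable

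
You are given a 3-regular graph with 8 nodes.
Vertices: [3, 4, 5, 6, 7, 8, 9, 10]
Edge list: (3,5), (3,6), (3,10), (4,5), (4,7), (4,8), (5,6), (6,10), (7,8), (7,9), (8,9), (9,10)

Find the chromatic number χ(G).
Clique number ω(G) = 3 (lower bound: χ ≥ ω).
The clique on [3, 6, 10] has size 3, forcing χ ≥ 3, and the coloring below uses 3 colors, so χ(G) = 3.
A valid 3-coloring: color 1: [4, 6, 9]; color 2: [5, 7, 10]; color 3: [3, 8].

χ(G) = 3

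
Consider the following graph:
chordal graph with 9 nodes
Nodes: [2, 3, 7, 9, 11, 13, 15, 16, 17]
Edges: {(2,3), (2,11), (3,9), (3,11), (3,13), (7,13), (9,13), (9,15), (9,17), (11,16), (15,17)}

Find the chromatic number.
Clique number ω(G) = 3 (lower bound: χ ≥ ω).
The clique on [3, 9, 13] has size 3, forcing χ ≥ 3, and the coloring below uses 3 colors, so χ(G) = 3.
A valid 3-coloring: color 1: [7, 9, 11]; color 2: [3, 16, 17]; color 3: [2, 13, 15].

χ(G) = 3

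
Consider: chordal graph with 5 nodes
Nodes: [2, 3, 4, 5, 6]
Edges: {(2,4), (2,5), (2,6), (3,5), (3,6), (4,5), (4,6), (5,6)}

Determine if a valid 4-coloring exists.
A valid 4-coloring: color 1: [6]; color 2: [5]; color 3: [2, 3]; color 4: [4].
(χ(G) = 4 ≤ 4.)

Yes, G is 4-colorable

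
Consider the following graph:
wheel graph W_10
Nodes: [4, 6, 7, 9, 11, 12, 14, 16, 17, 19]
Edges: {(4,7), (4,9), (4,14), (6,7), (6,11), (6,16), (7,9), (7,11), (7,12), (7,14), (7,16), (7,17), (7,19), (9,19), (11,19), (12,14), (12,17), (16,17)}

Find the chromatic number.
χ(G) = 4

Clique number ω(G) = 3 (lower bound: χ ≥ ω).
Odd cycle [11, 6, 16, 17, 12, 14, 4, 9, 19] needs 3 colors (χ ≥ 3).
Vertex 7 is adjacent to every vertex of [4, 6, 9, 11, 12, 14, 16, 17, 19], which already need 3 colors among themselves, so 7 needs a new color (χ ≥ 4).
The coloring below uses 4 colors, so χ(G) = 4.
A valid 4-coloring: color 1: [7]; color 2: [9, 11, 12, 16]; color 3: [6, 14, 17, 19]; color 4: [4].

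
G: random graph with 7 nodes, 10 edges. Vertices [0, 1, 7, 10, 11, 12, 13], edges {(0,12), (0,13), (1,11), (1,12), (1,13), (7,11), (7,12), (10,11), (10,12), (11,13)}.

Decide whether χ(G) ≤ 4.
Yes, G is 4-colorable

A valid 4-coloring: color 1: [11, 12]; color 2: [0, 1, 7, 10]; color 3: [13].
(χ(G) = 3 ≤ 4.)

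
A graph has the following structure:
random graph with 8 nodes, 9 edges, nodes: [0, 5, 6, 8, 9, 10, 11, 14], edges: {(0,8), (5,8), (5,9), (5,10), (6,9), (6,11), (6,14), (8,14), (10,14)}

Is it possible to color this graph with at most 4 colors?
A valid 4-coloring: color 1: [6, 8, 10]; color 2: [0, 5, 11, 14]; color 3: [9].
(χ(G) = 3 ≤ 4.)

Yes, G is 4-colorable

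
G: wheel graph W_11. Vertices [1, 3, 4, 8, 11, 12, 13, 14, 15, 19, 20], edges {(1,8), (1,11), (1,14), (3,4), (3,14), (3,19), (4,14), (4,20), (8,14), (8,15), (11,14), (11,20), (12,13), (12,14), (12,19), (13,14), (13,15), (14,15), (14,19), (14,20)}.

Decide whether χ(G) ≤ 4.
Yes, G is 4-colorable

A valid 4-coloring: color 1: [14]; color 2: [1, 3, 12, 15, 20]; color 3: [4, 8, 11, 13, 19].
(χ(G) = 3 ≤ 4.)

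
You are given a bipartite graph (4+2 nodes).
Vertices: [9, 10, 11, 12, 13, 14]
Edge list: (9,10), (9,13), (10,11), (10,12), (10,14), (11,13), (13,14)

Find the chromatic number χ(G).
χ(G) = 2

Clique number ω(G) = 2 (lower bound: χ ≥ ω).
The graph is bipartite (no odd cycle), so 2 colors suffice: χ(G) = 2.
A valid 2-coloring: color 1: [10, 13]; color 2: [9, 11, 12, 14].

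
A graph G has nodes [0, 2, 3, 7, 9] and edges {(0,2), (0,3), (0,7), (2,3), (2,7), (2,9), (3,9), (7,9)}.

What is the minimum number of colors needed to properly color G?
χ(G) = 3

Clique number ω(G) = 3 (lower bound: χ ≥ ω).
The clique on [0, 2, 3] has size 3, forcing χ ≥ 3, and the coloring below uses 3 colors, so χ(G) = 3.
A valid 3-coloring: color 1: [2]; color 2: [3, 7]; color 3: [0, 9].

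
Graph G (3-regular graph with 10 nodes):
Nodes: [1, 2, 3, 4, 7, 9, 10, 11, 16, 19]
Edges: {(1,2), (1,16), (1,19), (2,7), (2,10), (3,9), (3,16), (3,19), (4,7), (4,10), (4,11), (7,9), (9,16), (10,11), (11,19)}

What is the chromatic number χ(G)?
χ(G) = 3

Clique number ω(G) = 3 (lower bound: χ ≥ ω).
The clique on [3, 9, 16] has size 3, forcing χ ≥ 3, and the coloring below uses 3 colors, so χ(G) = 3.
A valid 3-coloring: color 1: [1, 3, 7, 10]; color 2: [2, 11, 16]; color 3: [4, 9, 19].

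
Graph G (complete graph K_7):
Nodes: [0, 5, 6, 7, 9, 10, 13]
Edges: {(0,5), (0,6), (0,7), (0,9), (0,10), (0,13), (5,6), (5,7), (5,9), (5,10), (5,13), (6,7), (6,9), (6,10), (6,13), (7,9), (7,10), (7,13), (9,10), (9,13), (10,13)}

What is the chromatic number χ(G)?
χ(G) = 7

Clique number ω(G) = 7 (lower bound: χ ≥ ω).
The clique on [0, 5, 6, 7, 9, 10, 13] has size 7, forcing χ ≥ 7, and the coloring below uses 7 colors, so χ(G) = 7.
A valid 7-coloring: color 1: [6]; color 2: [9]; color 3: [0]; color 4: [10]; color 5: [7]; color 6: [5]; color 7: [13].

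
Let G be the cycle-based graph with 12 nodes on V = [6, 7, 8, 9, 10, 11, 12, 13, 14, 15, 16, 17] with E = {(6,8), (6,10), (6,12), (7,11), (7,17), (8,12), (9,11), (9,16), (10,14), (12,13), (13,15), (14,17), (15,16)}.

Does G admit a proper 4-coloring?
Yes, G is 4-colorable

A valid 4-coloring: color 1: [6, 7, 9, 14, 15]; color 2: [10, 11, 12, 16, 17]; color 3: [8, 13].
(χ(G) = 3 ≤ 4.)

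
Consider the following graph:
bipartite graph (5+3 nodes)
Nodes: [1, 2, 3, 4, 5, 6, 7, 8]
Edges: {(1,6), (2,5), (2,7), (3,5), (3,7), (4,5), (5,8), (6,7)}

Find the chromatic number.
Clique number ω(G) = 2 (lower bound: χ ≥ ω).
The graph is bipartite (no odd cycle), so 2 colors suffice: χ(G) = 2.
A valid 2-coloring: color 1: [1, 5, 7]; color 2: [2, 3, 4, 6, 8].

χ(G) = 2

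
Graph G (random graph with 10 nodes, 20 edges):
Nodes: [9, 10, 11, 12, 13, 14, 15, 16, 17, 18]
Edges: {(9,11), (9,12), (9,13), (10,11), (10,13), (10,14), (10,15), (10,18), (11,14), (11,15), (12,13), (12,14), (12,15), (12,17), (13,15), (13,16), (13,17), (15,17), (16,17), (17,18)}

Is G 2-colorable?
The clique on vertices [12, 13, 15, 17] has size 4 > 2, so it alone needs 4 colors.

No, G is not 2-colorable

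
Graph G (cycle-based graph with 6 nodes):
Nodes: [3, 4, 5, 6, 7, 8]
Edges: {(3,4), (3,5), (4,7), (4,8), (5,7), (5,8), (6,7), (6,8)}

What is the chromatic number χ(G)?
χ(G) = 2

Clique number ω(G) = 2 (lower bound: χ ≥ ω).
The graph is bipartite (no odd cycle), so 2 colors suffice: χ(G) = 2.
A valid 2-coloring: color 1: [4, 5, 6]; color 2: [3, 7, 8].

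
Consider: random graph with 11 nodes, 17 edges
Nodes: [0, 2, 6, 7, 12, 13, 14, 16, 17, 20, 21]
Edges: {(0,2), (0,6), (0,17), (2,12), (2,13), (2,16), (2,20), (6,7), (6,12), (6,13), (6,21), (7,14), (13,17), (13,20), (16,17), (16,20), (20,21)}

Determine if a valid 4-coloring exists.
A valid 4-coloring: color 1: [2, 6, 14, 17]; color 2: [0, 7, 12, 20]; color 3: [13, 16, 21].
(χ(G) = 3 ≤ 4.)

Yes, G is 4-colorable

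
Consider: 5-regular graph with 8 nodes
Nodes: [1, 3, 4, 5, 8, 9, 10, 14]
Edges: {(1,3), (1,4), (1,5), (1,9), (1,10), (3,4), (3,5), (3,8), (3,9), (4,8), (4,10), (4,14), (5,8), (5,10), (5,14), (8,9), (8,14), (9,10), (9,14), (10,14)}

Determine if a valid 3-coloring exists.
Odd cycle [3, 8, 14, 10, 1] needs 3 colors (χ ≥ 3).
Vertex 4 is adjacent to every vertex of [1, 3, 8, 10, 14], which already need 3 colors among themselves, so 4 needs a new color (χ ≥ 4).
Hence χ(G) ≥ 4 > 3, so no proper 3-coloring exists.

No, G is not 3-colorable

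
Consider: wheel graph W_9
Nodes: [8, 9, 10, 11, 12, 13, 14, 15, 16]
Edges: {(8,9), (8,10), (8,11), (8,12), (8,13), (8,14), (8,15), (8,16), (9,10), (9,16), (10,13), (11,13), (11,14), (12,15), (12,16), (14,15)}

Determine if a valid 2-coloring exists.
No, G is not 2-colorable

The clique on vertices [8, 9, 16] has size 3 > 2, so it alone needs 3 colors.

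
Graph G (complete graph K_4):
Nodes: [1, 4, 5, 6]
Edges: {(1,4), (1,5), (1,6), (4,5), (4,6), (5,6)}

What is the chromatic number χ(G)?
χ(G) = 4

Clique number ω(G) = 4 (lower bound: χ ≥ ω).
The clique on [1, 4, 5, 6] has size 4, forcing χ ≥ 4, and the coloring below uses 4 colors, so χ(G) = 4.
A valid 4-coloring: color 1: [5]; color 2: [1]; color 3: [4]; color 4: [6].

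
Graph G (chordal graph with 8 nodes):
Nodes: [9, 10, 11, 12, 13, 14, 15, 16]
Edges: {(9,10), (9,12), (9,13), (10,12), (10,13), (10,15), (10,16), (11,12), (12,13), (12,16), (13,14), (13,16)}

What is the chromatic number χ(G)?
χ(G) = 4

Clique number ω(G) = 4 (lower bound: χ ≥ ω).
The clique on [10, 12, 13, 16] has size 4, forcing χ ≥ 4, and the coloring below uses 4 colors, so χ(G) = 4.
A valid 4-coloring: color 1: [10, 11, 14]; color 2: [12, 15]; color 3: [13]; color 4: [9, 16].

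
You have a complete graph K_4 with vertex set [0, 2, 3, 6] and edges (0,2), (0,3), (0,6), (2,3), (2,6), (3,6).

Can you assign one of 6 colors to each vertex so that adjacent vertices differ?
A valid 6-coloring: color 1: [0]; color 2: [6]; color 3: [3]; color 4: [2].
(χ(G) = 4 ≤ 6.)

Yes, G is 6-colorable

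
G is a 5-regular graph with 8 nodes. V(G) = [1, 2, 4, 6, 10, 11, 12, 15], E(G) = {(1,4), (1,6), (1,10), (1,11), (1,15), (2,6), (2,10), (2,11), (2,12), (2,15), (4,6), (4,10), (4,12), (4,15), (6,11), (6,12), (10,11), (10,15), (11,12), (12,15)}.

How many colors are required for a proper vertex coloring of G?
Clique number ω(G) = 4 (lower bound: χ ≥ ω).
The clique on [1, 4, 10, 15] has size 4, forcing χ ≥ 4, and the coloring below uses 4 colors, so χ(G) = 4.
A valid 4-coloring: color 1: [10, 12]; color 2: [6, 15]; color 3: [4, 11]; color 4: [1, 2].

χ(G) = 4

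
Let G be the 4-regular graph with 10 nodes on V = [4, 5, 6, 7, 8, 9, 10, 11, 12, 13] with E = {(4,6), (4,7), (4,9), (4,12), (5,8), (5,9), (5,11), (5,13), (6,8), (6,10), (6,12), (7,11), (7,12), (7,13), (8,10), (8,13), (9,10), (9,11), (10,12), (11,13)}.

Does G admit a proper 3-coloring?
Suppose a proper 3-coloring c exists. The clique [4, 6, 12] takes 3 distinct colors; by symmetry let c(4) = 1, c(6) = 2, c(12) = 3.
- Vertex 7: neighbors [4, 12] already have colors [1, 3] ⇒ c(7) = 2.
- Vertex 10: neighbors [6, 12] already have colors [2, 3] ⇒ c(10) = 1.
- Vertex 8: neighbors [10, 6] already have colors [1, 2] ⇒ c(8) = 3.
- Vertex 13: neighbors [7, 8] already have colors [2, 3] ⇒ c(13) = 1.
- Vertex 5: neighbors [13, 8] already have colors [1, 3] ⇒ c(5) = 2.
- Vertex 9: neighbors [4, 5] already have colors [1, 2] ⇒ c(9) = 3.
- Vertex 11: neighbors [13, 5, 9] already have colors [1, 2, 3] — all 3 colors blocked. Contradiction.
The forced assignments end in a contradiction, so G has no proper 3-coloring (χ ≥ 4).

No, G is not 3-colorable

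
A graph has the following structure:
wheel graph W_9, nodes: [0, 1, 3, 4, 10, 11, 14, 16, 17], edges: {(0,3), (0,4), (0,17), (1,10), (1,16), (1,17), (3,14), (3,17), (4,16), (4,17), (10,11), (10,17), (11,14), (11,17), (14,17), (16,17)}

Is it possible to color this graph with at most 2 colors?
The clique on vertices [0, 3, 17] has size 3 > 2, so it alone needs 3 colors.

No, G is not 2-colorable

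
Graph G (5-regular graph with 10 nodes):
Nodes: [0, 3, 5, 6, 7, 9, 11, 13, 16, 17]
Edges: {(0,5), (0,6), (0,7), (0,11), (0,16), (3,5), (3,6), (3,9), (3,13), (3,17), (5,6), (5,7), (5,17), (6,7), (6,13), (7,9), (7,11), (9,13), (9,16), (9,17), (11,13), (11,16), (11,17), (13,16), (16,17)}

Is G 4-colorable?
Yes, G is 4-colorable

A valid 4-coloring: color 1: [0, 3]; color 2: [7, 13, 17]; color 3: [5, 16]; color 4: [6, 9, 11].
(χ(G) = 4 ≤ 4.)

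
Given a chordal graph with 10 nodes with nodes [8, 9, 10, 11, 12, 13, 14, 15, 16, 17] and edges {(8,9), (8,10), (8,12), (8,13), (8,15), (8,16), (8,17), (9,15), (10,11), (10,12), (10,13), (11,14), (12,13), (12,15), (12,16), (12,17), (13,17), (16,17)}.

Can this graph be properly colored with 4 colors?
A valid 4-coloring: color 1: [8, 11]; color 2: [9, 12, 14]; color 3: [10, 15, 17]; color 4: [13, 16].
(χ(G) = 4 ≤ 4.)

Yes, G is 4-colorable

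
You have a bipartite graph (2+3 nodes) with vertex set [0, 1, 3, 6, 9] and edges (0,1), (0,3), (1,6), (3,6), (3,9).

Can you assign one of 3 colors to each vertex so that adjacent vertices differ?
Yes, G is 3-colorable

A valid 3-coloring: color 1: [1, 3]; color 2: [0, 6, 9].
(χ(G) = 2 ≤ 3.)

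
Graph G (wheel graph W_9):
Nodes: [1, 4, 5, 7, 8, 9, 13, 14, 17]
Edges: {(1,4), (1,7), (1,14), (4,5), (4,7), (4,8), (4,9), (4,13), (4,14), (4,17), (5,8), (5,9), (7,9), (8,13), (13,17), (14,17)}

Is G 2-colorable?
The clique on vertices [1, 4, 14] has size 3 > 2, so it alone needs 3 colors.

No, G is not 2-colorable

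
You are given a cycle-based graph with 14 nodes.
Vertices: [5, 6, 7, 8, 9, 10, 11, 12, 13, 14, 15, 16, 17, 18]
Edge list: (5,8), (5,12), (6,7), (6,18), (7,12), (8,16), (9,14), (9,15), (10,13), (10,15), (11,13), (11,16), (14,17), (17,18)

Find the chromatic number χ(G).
χ(G) = 2

Clique number ω(G) = 2 (lower bound: χ ≥ ω).
The graph is bipartite (no odd cycle), so 2 colors suffice: χ(G) = 2.
A valid 2-coloring: color 1: [5, 7, 13, 14, 15, 16, 18]; color 2: [6, 8, 9, 10, 11, 12, 17].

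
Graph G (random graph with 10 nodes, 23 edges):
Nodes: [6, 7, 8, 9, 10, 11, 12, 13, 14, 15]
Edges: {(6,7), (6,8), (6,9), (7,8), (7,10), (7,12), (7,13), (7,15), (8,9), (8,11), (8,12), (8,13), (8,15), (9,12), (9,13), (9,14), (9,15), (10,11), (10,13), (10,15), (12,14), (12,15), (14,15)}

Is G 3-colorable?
The clique on vertices [8, 9, 12, 15] has size 4 > 3, so it alone needs 4 colors.

No, G is not 3-colorable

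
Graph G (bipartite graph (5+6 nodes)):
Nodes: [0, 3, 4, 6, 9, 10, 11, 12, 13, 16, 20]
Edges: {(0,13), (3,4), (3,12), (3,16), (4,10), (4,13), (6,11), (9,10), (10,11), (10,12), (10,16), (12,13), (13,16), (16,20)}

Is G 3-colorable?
Yes, G is 3-colorable

A valid 3-coloring: color 1: [3, 6, 10, 13, 20]; color 2: [0, 4, 9, 11, 12, 16].
(χ(G) = 2 ≤ 3.)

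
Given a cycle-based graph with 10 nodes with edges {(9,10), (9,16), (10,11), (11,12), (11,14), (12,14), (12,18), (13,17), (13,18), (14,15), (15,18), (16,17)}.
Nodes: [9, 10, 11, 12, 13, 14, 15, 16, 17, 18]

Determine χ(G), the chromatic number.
χ(G) = 3

Clique number ω(G) = 3 (lower bound: χ ≥ ω).
The clique on [11, 12, 14] has size 3, forcing χ ≥ 3, and the coloring below uses 3 colors, so χ(G) = 3.
A valid 3-coloring: color 1: [9, 11, 17, 18]; color 2: [10, 12, 13, 15, 16]; color 3: [14].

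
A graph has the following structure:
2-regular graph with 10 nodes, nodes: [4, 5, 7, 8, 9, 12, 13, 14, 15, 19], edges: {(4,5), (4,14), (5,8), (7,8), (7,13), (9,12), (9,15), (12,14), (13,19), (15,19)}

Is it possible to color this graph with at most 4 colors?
A valid 4-coloring: color 1: [4, 8, 12, 13, 15]; color 2: [5, 7, 9, 14, 19].
(χ(G) = 2 ≤ 4.)

Yes, G is 4-colorable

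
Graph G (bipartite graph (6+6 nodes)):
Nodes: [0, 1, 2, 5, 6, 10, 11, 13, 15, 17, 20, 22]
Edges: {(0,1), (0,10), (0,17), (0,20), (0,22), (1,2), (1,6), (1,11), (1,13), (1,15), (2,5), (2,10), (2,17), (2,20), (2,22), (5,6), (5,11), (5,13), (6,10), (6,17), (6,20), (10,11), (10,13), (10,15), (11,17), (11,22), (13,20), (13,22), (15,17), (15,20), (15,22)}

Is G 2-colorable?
Yes, G is 2-colorable

A valid 2-coloring: color 1: [1, 5, 10, 17, 20, 22]; color 2: [0, 2, 6, 11, 13, 15].
(χ(G) = 2 ≤ 2.)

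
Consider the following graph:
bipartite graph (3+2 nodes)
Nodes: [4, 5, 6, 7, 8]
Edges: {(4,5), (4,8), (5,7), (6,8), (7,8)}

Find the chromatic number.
χ(G) = 2

Clique number ω(G) = 2 (lower bound: χ ≥ ω).
The graph is bipartite (no odd cycle), so 2 colors suffice: χ(G) = 2.
A valid 2-coloring: color 1: [5, 8]; color 2: [4, 6, 7].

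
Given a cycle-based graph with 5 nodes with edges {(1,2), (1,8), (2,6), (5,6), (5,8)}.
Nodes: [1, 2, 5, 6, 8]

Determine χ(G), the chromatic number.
χ(G) = 3

Clique number ω(G) = 2 (lower bound: χ ≥ ω).
Odd cycle [1, 2, 6, 5, 8] needs 3 colors (χ ≥ 3).
The coloring below uses 3 colors, so χ(G) = 3.
A valid 3-coloring: color 1: [1, 5]; color 2: [2, 8]; color 3: [6].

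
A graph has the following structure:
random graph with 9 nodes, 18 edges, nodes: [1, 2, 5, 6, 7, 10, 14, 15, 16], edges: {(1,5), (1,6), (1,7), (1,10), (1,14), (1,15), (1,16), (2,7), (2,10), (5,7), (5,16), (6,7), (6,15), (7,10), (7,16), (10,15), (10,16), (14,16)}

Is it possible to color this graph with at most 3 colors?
The clique on vertices [1, 7, 10, 16] has size 4 > 3, so it alone needs 4 colors.

No, G is not 3-colorable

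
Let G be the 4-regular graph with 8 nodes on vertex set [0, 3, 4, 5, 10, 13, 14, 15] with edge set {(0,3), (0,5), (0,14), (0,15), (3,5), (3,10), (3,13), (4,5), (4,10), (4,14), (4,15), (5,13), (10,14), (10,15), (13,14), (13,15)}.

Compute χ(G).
Clique number ω(G) = 3 (lower bound: χ ≥ ω).
The clique on [0, 3, 5] has size 3, forcing χ ≥ 3, and the coloring below uses 3 colors, so χ(G) = 3.
A valid 3-coloring: color 1: [3, 14, 15]; color 2: [5, 10]; color 3: [0, 4, 13].

χ(G) = 3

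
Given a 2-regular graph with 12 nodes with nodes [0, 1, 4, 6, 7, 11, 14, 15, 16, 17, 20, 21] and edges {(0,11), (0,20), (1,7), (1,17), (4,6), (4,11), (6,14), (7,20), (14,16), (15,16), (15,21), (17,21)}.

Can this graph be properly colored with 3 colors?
Yes, G is 3-colorable

A valid 3-coloring: color 1: [1, 6, 11, 16, 20, 21]; color 2: [0, 4, 7, 14, 15, 17].
(χ(G) = 2 ≤ 3.)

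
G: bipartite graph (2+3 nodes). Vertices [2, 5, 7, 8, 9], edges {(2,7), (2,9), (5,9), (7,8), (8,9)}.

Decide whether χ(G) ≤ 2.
A valid 2-coloring: color 1: [7, 9]; color 2: [2, 5, 8].
(χ(G) = 2 ≤ 2.)

Yes, G is 2-colorable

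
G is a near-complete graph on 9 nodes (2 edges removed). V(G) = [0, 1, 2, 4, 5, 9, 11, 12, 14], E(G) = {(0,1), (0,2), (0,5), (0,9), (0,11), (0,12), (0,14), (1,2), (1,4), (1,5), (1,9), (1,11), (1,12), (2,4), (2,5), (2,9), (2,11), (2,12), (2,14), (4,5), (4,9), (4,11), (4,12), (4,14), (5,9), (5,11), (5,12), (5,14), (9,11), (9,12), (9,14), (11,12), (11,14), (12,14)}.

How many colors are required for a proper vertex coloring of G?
χ(G) = 7

Clique number ω(G) = 7 (lower bound: χ ≥ ω).
The clique on [0, 1, 2, 5, 9, 11, 12] has size 7, forcing χ ≥ 7, and the coloring below uses 7 colors, so χ(G) = 7.
A valid 7-coloring: color 1: [12]; color 2: [9]; color 3: [2]; color 4: [5]; color 5: [11]; color 6: [1, 14]; color 7: [0, 4].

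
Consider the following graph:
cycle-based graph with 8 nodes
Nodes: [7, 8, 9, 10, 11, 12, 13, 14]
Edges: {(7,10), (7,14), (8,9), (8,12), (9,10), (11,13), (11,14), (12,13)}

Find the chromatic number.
χ(G) = 2

Clique number ω(G) = 2 (lower bound: χ ≥ ω).
The graph is bipartite (no odd cycle), so 2 colors suffice: χ(G) = 2.
A valid 2-coloring: color 1: [7, 9, 11, 12]; color 2: [8, 10, 13, 14].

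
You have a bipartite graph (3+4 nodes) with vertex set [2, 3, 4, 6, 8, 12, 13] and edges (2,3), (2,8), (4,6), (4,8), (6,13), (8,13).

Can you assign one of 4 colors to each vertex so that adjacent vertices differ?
Yes, G is 4-colorable

A valid 4-coloring: color 1: [3, 6, 8, 12]; color 2: [2, 4, 13].
(χ(G) = 2 ≤ 4.)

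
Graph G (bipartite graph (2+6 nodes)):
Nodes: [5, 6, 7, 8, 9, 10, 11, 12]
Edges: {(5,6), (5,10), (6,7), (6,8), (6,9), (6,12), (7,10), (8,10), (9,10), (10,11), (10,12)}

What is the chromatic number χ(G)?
Clique number ω(G) = 2 (lower bound: χ ≥ ω).
The graph is bipartite (no odd cycle), so 2 colors suffice: χ(G) = 2.
A valid 2-coloring: color 1: [6, 10]; color 2: [5, 7, 8, 9, 11, 12].

χ(G) = 2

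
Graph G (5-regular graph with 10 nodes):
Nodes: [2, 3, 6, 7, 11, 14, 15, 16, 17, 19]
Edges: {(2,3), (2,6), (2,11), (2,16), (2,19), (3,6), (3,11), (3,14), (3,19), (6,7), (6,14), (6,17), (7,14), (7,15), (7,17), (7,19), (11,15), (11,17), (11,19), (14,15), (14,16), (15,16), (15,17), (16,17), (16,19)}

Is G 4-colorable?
Yes, G is 4-colorable

A valid 4-coloring: color 1: [3, 7, 16]; color 2: [6, 11]; color 3: [2, 14, 17]; color 4: [15, 19].
(χ(G) = 4 ≤ 4.)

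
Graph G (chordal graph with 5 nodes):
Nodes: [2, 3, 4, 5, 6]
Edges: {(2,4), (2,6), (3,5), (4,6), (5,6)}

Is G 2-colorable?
No, G is not 2-colorable

The clique on vertices [2, 4, 6] has size 3 > 2, so it alone needs 3 colors.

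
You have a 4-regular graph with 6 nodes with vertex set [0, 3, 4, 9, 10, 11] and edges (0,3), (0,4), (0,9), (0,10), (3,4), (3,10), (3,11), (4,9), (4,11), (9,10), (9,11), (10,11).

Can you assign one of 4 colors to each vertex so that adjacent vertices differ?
A valid 4-coloring: color 1: [3, 9]; color 2: [4, 10]; color 3: [0, 11].
(χ(G) = 3 ≤ 4.)

Yes, G is 4-colorable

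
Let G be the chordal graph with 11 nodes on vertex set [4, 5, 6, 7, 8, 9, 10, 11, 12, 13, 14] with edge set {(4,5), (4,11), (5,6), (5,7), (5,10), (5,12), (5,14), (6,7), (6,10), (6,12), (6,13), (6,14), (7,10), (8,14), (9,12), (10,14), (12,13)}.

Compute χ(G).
χ(G) = 4

Clique number ω(G) = 4 (lower bound: χ ≥ ω).
The clique on [5, 6, 10, 14] has size 4, forcing χ ≥ 4, and the coloring below uses 4 colors, so χ(G) = 4.
A valid 4-coloring: color 1: [4, 6, 8, 9]; color 2: [5, 11, 13]; color 3: [7, 12, 14]; color 4: [10].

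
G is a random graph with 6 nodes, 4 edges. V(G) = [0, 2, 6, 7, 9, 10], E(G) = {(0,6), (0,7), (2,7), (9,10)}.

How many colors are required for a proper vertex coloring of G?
χ(G) = 2

Clique number ω(G) = 2 (lower bound: χ ≥ ω).
The graph is bipartite (no odd cycle), so 2 colors suffice: χ(G) = 2.
A valid 2-coloring: color 1: [0, 2, 9]; color 2: [6, 7, 10].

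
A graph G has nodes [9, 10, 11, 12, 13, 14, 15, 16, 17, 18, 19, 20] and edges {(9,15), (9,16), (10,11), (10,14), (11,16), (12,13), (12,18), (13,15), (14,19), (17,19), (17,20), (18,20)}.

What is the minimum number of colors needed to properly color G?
χ(G) = 2

Clique number ω(G) = 2 (lower bound: χ ≥ ω).
The graph is bipartite (no odd cycle), so 2 colors suffice: χ(G) = 2.
A valid 2-coloring: color 1: [10, 12, 15, 16, 19, 20]; color 2: [9, 11, 13, 14, 17, 18].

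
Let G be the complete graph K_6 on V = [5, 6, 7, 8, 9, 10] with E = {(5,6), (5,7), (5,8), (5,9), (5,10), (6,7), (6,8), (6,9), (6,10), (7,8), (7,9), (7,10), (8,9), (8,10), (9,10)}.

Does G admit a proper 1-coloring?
The clique on vertices [5, 6, 7, 8, 9, 10] has size 6 > 1, so it alone needs 6 colors.

No, G is not 1-colorable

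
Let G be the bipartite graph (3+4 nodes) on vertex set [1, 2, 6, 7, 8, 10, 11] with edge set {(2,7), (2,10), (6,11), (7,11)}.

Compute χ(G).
χ(G) = 2

Clique number ω(G) = 2 (lower bound: χ ≥ ω).
The graph is bipartite (no odd cycle), so 2 colors suffice: χ(G) = 2.
A valid 2-coloring: color 1: [1, 2, 8, 11]; color 2: [6, 7, 10].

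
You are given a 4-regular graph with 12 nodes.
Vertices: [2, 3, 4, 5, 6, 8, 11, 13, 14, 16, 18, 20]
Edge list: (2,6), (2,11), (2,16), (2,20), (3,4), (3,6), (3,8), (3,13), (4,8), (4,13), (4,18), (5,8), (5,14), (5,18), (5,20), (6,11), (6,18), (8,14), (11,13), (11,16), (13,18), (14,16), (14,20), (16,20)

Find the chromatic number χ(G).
Clique number ω(G) = 3 (lower bound: χ ≥ ω).
Suppose a proper 3-coloring c exists. The clique [2, 6, 11] takes 3 distinct colors; by symmetry let c(2) = 1, c(6) = 2, c(11) = 3.
- Vertex 16: neighbors [2, 11] already have colors [1, 3] ⇒ c(16) = 2.
- Vertex 20: neighbors [2, 16] already have colors [1, 2] ⇒ c(20) = 3.
- Vertex 14: neighbors [16, 20] already have colors [2, 3] ⇒ c(14) = 1.
- Vertex 5: neighbors [14, 20] already have colors [1, 3] ⇒ c(5) = 2.
- Vertex 8: neighbors [14, 5] already have colors [1, 2] ⇒ c(8) = 3.
- Vertex 3: neighbors [6, 8] already have colors [2, 3] ⇒ c(3) = 1.
- Vertex 4: neighbors [3, 8] already have colors [1, 3] ⇒ c(4) = 2.
- Vertex 13: neighbors [3, 4, 11] already have colors [1, 2, 3] — all 3 colors blocked. Contradiction.
The forced assignments end in a contradiction, so G has no proper 3-coloring (χ ≥ 4).
The coloring below uses 4 colors, so χ(G) = 4.
A valid 4-coloring: color 1: [2, 3, 14, 18]; color 2: [8, 11, 20]; color 3: [5, 6, 13, 16]; color 4: [4].

χ(G) = 4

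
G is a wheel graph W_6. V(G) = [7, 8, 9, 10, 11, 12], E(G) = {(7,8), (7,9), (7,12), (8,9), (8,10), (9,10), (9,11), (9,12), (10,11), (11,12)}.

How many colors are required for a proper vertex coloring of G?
χ(G) = 4

Clique number ω(G) = 3 (lower bound: χ ≥ ω).
Odd cycle [11, 12, 7, 8, 10] needs 3 colors (χ ≥ 3).
Vertex 9 is adjacent to every vertex of [7, 8, 10, 11, 12], which already need 3 colors among themselves, so 9 needs a new color (χ ≥ 4).
The coloring below uses 4 colors, so χ(G) = 4.
A valid 4-coloring: color 1: [9]; color 2: [8, 11]; color 3: [10, 12]; color 4: [7].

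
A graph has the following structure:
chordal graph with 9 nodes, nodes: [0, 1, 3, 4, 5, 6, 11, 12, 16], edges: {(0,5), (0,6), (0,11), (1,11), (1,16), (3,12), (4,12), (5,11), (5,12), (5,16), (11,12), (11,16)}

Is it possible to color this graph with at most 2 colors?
The clique on vertices [1, 11, 16] has size 3 > 2, so it alone needs 3 colors.

No, G is not 2-colorable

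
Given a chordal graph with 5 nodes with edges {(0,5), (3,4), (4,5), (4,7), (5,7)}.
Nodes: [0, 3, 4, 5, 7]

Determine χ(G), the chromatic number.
χ(G) = 3

Clique number ω(G) = 3 (lower bound: χ ≥ ω).
The clique on [4, 5, 7] has size 3, forcing χ ≥ 3, and the coloring below uses 3 colors, so χ(G) = 3.
A valid 3-coloring: color 1: [0, 4]; color 2: [3, 5]; color 3: [7].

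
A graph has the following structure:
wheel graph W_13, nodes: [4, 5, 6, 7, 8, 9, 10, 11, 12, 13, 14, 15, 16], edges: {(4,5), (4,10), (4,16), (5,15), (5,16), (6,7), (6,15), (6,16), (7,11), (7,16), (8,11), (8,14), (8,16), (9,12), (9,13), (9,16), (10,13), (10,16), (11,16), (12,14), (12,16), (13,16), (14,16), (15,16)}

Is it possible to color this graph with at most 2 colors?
The clique on vertices [4, 10, 16] has size 3 > 2, so it alone needs 3 colors.

No, G is not 2-colorable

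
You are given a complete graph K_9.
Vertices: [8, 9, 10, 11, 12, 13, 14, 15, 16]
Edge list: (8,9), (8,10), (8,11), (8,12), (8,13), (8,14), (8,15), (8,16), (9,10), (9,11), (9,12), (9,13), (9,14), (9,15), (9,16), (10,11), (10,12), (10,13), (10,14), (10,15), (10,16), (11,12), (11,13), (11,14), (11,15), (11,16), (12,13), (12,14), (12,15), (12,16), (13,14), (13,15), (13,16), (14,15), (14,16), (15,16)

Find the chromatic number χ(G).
Clique number ω(G) = 9 (lower bound: χ ≥ ω).
The clique on [8, 9, 10, 11, 12, 13, 14, 15, 16] has size 9, forcing χ ≥ 9, and the coloring below uses 9 colors, so χ(G) = 9.
A valid 9-coloring: color 1: [13]; color 2: [8]; color 3: [14]; color 4: [15]; color 5: [11]; color 6: [12]; color 7: [16]; color 8: [10]; color 9: [9].

χ(G) = 9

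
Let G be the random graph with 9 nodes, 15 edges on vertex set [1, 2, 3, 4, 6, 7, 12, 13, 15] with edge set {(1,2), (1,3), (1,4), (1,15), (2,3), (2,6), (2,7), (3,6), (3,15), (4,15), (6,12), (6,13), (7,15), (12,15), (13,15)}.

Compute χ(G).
χ(G) = 3

Clique number ω(G) = 3 (lower bound: χ ≥ ω).
The clique on [1, 2, 3] has size 3, forcing χ ≥ 3, and the coloring below uses 3 colors, so χ(G) = 3.
A valid 3-coloring: color 1: [2, 15]; color 2: [3, 4, 7, 12, 13]; color 3: [1, 6].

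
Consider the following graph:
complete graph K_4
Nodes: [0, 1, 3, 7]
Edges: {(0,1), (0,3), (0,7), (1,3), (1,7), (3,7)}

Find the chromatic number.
Clique number ω(G) = 4 (lower bound: χ ≥ ω).
The clique on [0, 1, 3, 7] has size 4, forcing χ ≥ 4, and the coloring below uses 4 colors, so χ(G) = 4.
A valid 4-coloring: color 1: [3]; color 2: [1]; color 3: [7]; color 4: [0].

χ(G) = 4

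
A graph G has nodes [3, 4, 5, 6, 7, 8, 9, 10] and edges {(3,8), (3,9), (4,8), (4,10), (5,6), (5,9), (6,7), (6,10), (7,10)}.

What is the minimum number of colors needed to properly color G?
Clique number ω(G) = 3 (lower bound: χ ≥ ω).
The clique on [6, 7, 10] has size 3, forcing χ ≥ 3, and the coloring below uses 3 colors, so χ(G) = 3.
A valid 3-coloring: color 1: [8, 9, 10]; color 2: [3, 4, 6]; color 3: [5, 7].

χ(G) = 3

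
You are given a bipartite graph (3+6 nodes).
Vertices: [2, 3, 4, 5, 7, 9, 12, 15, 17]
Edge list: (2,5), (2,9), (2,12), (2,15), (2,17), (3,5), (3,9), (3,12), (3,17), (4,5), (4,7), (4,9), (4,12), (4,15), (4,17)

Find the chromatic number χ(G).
χ(G) = 2

Clique number ω(G) = 2 (lower bound: χ ≥ ω).
The graph is bipartite (no odd cycle), so 2 colors suffice: χ(G) = 2.
A valid 2-coloring: color 1: [2, 3, 4]; color 2: [5, 7, 9, 12, 15, 17].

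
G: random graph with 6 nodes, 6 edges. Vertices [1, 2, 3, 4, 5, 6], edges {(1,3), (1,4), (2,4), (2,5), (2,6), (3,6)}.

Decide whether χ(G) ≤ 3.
Yes, G is 3-colorable

A valid 3-coloring: color 1: [2, 3]; color 2: [4, 5, 6]; color 3: [1].
(χ(G) = 3 ≤ 3.)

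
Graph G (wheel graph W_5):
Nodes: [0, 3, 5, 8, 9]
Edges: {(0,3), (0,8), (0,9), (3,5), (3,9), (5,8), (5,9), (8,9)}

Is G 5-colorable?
A valid 5-coloring: color 1: [9]; color 2: [3, 8]; color 3: [0, 5].
(χ(G) = 3 ≤ 5.)

Yes, G is 5-colorable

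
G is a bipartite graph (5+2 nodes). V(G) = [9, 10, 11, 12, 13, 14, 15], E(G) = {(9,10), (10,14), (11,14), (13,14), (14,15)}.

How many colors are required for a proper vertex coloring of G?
Clique number ω(G) = 2 (lower bound: χ ≥ ω).
The graph is bipartite (no odd cycle), so 2 colors suffice: χ(G) = 2.
A valid 2-coloring: color 1: [9, 12, 14]; color 2: [10, 11, 13, 15].

χ(G) = 2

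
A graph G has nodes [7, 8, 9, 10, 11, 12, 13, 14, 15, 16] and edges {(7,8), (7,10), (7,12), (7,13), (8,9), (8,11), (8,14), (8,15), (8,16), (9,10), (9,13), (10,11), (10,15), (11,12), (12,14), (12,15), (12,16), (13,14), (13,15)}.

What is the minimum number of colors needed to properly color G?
Clique number ω(G) = 2 (lower bound: χ ≥ ω).
The graph is bipartite (no odd cycle), so 2 colors suffice: χ(G) = 2.
A valid 2-coloring: color 1: [8, 10, 12, 13]; color 2: [7, 9, 11, 14, 15, 16].

χ(G) = 2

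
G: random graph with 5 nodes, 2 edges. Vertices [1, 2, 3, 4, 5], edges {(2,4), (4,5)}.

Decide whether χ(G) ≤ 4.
A valid 4-coloring: color 1: [1, 3, 4]; color 2: [2, 5].
(χ(G) = 2 ≤ 4.)

Yes, G is 4-colorable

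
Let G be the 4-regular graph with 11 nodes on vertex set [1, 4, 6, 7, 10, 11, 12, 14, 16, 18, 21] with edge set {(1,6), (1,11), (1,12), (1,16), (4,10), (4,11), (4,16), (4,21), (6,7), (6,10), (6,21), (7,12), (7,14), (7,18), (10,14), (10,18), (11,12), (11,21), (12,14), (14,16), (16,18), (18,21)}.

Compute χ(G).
χ(G) = 3

Clique number ω(G) = 3 (lower bound: χ ≥ ω).
The clique on [1, 11, 12] has size 3, forcing χ ≥ 3, and the coloring below uses 3 colors, so χ(G) = 3.
A valid 3-coloring: color 1: [6, 11, 14, 18]; color 2: [10, 12, 16, 21]; color 3: [1, 4, 7].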